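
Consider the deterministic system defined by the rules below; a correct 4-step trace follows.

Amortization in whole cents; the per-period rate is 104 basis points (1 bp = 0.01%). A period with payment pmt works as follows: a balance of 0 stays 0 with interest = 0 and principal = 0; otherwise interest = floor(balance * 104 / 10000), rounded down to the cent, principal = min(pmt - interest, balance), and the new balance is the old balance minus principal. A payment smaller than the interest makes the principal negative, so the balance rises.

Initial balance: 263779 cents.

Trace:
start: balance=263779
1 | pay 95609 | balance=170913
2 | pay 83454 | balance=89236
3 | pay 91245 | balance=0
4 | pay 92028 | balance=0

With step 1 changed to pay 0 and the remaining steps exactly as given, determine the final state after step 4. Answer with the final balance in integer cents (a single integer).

5501

(re-executing from step 1 with the substitution; state before step 1: balance=263779)
1 | pay 0 | balance=266522
2 | pay 83454 | balance=185839
3 | pay 91245 | balance=96526
4 | pay 92028 | balance=5501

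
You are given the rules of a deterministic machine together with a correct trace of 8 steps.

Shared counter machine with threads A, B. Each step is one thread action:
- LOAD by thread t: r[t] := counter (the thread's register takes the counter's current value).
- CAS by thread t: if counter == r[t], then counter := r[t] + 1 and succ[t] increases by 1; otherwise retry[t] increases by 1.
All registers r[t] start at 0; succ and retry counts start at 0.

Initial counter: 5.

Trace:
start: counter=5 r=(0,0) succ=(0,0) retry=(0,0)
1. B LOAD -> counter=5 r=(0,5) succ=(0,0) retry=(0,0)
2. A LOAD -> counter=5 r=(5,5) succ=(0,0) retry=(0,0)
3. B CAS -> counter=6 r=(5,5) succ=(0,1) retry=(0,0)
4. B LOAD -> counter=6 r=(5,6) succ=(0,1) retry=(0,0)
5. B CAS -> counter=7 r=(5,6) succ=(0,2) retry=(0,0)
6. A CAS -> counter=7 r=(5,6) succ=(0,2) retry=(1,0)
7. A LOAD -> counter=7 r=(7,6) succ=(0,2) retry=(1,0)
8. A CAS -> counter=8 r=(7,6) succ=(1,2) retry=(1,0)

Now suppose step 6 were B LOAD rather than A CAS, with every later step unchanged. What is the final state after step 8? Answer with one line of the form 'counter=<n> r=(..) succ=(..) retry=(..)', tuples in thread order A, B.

(re-executing from step 6 with the substitution; state before step 6: counter=7 r=(5,6) succ=(0,2) retry=(0,0))
6. B LOAD -> counter=7 r=(5,7) succ=(0,2) retry=(0,0)
7. A LOAD -> counter=7 r=(7,7) succ=(0,2) retry=(0,0)
8. A CAS -> counter=8 r=(7,7) succ=(1,2) retry=(0,0)

counter=8 r=(7,7) succ=(1,2) retry=(0,0)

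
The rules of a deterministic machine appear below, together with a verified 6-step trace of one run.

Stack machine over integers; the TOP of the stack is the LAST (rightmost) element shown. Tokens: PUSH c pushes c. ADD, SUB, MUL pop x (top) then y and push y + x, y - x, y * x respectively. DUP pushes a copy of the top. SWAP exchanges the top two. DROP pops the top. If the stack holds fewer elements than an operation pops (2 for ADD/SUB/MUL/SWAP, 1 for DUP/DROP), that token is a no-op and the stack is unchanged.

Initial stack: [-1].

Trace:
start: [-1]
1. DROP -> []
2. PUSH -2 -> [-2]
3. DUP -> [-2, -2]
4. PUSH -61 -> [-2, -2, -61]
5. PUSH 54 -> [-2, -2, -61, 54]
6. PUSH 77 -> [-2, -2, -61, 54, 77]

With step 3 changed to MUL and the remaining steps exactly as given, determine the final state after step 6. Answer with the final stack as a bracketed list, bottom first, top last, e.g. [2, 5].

[-2, -61, 54, 77]

(re-executing from step 3 with the substitution; state before step 3: [-2])
3. MUL -> [-2]
4. PUSH -61 -> [-2, -61]
5. PUSH 54 -> [-2, -61, 54]
6. PUSH 77 -> [-2, -61, 54, 77]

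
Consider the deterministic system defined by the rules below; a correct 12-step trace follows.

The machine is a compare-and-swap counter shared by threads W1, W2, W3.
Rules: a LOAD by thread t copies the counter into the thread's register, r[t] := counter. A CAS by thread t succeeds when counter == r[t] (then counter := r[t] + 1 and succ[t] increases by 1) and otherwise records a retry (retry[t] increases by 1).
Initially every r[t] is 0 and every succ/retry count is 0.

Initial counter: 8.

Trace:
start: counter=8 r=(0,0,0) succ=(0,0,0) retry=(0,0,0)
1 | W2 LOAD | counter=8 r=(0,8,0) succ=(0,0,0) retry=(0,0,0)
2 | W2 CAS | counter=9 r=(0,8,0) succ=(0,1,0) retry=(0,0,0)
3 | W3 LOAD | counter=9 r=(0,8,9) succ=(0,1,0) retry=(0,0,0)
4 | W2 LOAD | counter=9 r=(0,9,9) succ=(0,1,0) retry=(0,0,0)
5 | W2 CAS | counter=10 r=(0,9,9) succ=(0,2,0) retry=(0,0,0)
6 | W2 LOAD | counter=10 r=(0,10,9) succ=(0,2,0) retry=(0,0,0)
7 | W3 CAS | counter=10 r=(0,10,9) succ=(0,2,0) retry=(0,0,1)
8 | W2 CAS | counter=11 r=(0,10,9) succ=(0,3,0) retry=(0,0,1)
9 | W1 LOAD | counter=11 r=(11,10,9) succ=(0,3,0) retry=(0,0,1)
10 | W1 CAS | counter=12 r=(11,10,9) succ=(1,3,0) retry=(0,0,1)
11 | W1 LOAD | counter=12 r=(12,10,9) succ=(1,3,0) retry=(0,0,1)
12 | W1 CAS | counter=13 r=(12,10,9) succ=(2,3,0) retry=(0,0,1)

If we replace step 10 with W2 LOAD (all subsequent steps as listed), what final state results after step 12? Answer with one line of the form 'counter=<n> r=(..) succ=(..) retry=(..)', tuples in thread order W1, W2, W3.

(re-executing from step 10 with the substitution; state before step 10: counter=11 r=(11,10,9) succ=(0,3,0) retry=(0,0,1))
10 | W2 LOAD | counter=11 r=(11,11,9) succ=(0,3,0) retry=(0,0,1)
11 | W1 LOAD | counter=11 r=(11,11,9) succ=(0,3,0) retry=(0,0,1)
12 | W1 CAS | counter=12 r=(11,11,9) succ=(1,3,0) retry=(0,0,1)

counter=12 r=(11,11,9) succ=(1,3,0) retry=(0,0,1)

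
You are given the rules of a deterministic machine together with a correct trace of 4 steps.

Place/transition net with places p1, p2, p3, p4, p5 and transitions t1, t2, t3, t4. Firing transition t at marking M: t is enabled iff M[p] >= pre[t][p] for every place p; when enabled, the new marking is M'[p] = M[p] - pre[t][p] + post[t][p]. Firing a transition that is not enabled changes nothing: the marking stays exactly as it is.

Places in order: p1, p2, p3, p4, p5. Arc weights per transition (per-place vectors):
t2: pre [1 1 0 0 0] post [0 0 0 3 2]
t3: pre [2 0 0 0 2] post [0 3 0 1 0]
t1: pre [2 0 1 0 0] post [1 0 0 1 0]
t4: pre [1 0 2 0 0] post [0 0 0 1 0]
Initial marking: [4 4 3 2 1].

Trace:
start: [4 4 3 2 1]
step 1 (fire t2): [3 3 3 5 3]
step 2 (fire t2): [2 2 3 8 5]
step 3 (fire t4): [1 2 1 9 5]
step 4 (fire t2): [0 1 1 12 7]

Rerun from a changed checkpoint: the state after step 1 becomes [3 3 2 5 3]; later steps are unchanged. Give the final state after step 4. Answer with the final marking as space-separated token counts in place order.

0 1 0 12 7

state after step 1 := [3 3 2 5 3]
step 2 (fire t2): [2 2 2 8 5]
step 3 (fire t4): [1 2 0 9 5]
step 4 (fire t2): [0 1 0 12 7]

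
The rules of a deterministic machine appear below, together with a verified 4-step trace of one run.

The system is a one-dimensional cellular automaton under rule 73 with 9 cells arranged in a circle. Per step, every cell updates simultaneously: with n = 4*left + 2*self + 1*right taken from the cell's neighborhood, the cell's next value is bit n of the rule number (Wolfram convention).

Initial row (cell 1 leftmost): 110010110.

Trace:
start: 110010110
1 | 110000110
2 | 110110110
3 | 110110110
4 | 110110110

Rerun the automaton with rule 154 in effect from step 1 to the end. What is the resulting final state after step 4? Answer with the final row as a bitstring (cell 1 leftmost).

(re-executing steps 1..4 under rule 154; state before step 1: 110010110)
1 | 101100100
2 | 001011011
3 | 110010010
4 | 101101100

101101100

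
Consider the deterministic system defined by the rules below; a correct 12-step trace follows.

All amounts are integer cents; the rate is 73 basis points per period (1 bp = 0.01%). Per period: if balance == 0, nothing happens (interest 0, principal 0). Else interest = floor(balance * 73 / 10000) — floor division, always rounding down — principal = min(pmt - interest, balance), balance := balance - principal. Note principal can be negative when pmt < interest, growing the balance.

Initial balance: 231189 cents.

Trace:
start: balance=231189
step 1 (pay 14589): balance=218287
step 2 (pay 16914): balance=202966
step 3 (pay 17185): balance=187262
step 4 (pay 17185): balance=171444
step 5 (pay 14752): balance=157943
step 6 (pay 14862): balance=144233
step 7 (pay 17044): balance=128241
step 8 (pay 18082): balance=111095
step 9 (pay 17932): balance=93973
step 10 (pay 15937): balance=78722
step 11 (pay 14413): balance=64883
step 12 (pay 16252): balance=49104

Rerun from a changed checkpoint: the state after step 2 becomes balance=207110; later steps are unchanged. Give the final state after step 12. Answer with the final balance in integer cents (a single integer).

state after step 2 := balance=207110
step 3 (pay 17185): balance=191436
step 4 (pay 17185): balance=175648
step 5 (pay 14752): balance=162178
step 6 (pay 14862): balance=148499
step 7 (pay 17044): balance=132539
step 8 (pay 18082): balance=115424
step 9 (pay 17932): balance=98334
step 10 (pay 15937): balance=83114
step 11 (pay 14413): balance=69307
step 12 (pay 16252): balance=53560

53560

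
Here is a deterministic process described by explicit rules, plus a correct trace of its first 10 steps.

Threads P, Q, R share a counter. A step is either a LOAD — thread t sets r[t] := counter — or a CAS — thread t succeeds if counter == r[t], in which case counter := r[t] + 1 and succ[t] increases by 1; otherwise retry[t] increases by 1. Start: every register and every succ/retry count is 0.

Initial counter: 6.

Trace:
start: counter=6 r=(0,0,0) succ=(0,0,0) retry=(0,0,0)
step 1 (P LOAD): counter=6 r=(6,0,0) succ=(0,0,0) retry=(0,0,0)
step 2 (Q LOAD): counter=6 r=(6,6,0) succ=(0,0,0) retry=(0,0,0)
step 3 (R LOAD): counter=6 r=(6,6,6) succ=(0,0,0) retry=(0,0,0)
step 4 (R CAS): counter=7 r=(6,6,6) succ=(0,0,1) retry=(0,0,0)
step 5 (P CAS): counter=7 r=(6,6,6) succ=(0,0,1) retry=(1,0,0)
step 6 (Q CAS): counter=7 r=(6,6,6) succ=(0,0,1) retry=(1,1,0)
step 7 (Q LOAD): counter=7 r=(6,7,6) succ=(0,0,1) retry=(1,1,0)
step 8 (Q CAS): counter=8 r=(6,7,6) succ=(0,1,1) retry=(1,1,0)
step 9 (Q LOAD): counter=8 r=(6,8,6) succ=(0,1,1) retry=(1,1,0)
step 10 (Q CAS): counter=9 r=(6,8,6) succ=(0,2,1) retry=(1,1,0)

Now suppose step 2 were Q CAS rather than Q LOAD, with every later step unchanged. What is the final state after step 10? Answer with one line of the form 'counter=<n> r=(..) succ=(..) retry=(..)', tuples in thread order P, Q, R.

counter=9 r=(6,8,6) succ=(0,2,1) retry=(1,2,0)

(re-executing from step 2 with the substitution; state before step 2: counter=6 r=(6,0,0) succ=(0,0,0) retry=(0,0,0))
step 2 (Q CAS): counter=6 r=(6,0,0) succ=(0,0,0) retry=(0,1,0)
step 3 (R LOAD): counter=6 r=(6,0,6) succ=(0,0,0) retry=(0,1,0)
step 4 (R CAS): counter=7 r=(6,0,6) succ=(0,0,1) retry=(0,1,0)
step 5 (P CAS): counter=7 r=(6,0,6) succ=(0,0,1) retry=(1,1,0)
step 6 (Q CAS): counter=7 r=(6,0,6) succ=(0,0,1) retry=(1,2,0)
step 7 (Q LOAD): counter=7 r=(6,7,6) succ=(0,0,1) retry=(1,2,0)
step 8 (Q CAS): counter=8 r=(6,7,6) succ=(0,1,1) retry=(1,2,0)
step 9 (Q LOAD): counter=8 r=(6,8,6) succ=(0,1,1) retry=(1,2,0)
step 10 (Q CAS): counter=9 r=(6,8,6) succ=(0,2,1) retry=(1,2,0)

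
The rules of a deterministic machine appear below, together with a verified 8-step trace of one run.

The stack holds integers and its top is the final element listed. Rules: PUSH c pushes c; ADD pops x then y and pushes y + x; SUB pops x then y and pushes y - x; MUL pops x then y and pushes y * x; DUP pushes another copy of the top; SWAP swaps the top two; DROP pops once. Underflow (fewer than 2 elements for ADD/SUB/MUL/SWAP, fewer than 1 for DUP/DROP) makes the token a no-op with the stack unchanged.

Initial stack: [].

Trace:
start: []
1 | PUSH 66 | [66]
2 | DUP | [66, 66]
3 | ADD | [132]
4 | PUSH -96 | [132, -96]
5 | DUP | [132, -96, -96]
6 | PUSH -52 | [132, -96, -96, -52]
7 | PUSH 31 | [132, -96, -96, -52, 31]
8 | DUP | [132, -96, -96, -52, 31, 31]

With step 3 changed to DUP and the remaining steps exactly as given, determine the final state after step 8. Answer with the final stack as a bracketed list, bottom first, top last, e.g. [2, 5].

[66, 66, 66, -96, -96, -52, 31, 31]

(re-executing from step 3 with the substitution; state before step 3: [66, 66])
3 | DUP | [66, 66, 66]
4 | PUSH -96 | [66, 66, 66, -96]
5 | DUP | [66, 66, 66, -96, -96]
6 | PUSH -52 | [66, 66, 66, -96, -96, -52]
7 | PUSH 31 | [66, 66, 66, -96, -96, -52, 31]
8 | DUP | [66, 66, 66, -96, -96, -52, 31, 31]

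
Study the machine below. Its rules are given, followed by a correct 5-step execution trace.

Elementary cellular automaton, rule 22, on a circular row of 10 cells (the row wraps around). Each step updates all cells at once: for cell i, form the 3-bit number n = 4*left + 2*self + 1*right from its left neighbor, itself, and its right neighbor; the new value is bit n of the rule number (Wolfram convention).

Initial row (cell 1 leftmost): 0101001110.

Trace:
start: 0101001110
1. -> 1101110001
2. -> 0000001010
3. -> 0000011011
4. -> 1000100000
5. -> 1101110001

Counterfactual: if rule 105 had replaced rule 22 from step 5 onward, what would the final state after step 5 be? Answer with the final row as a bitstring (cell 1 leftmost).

(re-executing step 5 under rule 105; state before step 5: 1000100000)
5. -> 0010001110

0010001110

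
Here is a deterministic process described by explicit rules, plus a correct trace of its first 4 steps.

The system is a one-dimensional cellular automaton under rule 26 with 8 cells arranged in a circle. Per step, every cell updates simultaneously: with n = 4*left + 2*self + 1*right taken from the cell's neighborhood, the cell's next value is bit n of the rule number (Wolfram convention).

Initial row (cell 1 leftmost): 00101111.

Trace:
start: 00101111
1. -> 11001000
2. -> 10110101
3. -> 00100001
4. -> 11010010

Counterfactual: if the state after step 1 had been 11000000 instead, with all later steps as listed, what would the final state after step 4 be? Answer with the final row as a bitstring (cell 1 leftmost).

state after step 1 := 11000000
2. -> 10100001
3. -> 00010011
4. -> 10101110

10101110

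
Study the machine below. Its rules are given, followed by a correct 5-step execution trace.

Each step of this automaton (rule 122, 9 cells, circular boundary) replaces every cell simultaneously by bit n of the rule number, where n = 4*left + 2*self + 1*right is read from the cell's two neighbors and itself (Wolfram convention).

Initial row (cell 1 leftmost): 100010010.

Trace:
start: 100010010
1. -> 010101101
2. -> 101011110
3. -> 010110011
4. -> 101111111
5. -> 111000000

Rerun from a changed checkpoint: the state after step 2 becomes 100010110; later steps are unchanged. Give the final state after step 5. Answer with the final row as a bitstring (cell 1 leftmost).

110111111

state after step 2 := 100010110
3. -> 010101111
4. -> 101011001
5. -> 110111111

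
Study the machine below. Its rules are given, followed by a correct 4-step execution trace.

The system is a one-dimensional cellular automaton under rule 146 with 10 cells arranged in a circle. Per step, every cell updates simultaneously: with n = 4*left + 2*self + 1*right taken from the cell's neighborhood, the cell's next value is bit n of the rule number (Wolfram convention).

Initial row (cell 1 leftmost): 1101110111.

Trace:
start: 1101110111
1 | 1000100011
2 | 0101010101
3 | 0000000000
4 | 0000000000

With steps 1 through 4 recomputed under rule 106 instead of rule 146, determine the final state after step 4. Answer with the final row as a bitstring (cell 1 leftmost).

0001111011

(re-executing steps 1..4 under rule 106; state before step 1: 1101110111)
1 | 0111011100
2 | 1101110100
3 | 1111011001
4 | 0001111011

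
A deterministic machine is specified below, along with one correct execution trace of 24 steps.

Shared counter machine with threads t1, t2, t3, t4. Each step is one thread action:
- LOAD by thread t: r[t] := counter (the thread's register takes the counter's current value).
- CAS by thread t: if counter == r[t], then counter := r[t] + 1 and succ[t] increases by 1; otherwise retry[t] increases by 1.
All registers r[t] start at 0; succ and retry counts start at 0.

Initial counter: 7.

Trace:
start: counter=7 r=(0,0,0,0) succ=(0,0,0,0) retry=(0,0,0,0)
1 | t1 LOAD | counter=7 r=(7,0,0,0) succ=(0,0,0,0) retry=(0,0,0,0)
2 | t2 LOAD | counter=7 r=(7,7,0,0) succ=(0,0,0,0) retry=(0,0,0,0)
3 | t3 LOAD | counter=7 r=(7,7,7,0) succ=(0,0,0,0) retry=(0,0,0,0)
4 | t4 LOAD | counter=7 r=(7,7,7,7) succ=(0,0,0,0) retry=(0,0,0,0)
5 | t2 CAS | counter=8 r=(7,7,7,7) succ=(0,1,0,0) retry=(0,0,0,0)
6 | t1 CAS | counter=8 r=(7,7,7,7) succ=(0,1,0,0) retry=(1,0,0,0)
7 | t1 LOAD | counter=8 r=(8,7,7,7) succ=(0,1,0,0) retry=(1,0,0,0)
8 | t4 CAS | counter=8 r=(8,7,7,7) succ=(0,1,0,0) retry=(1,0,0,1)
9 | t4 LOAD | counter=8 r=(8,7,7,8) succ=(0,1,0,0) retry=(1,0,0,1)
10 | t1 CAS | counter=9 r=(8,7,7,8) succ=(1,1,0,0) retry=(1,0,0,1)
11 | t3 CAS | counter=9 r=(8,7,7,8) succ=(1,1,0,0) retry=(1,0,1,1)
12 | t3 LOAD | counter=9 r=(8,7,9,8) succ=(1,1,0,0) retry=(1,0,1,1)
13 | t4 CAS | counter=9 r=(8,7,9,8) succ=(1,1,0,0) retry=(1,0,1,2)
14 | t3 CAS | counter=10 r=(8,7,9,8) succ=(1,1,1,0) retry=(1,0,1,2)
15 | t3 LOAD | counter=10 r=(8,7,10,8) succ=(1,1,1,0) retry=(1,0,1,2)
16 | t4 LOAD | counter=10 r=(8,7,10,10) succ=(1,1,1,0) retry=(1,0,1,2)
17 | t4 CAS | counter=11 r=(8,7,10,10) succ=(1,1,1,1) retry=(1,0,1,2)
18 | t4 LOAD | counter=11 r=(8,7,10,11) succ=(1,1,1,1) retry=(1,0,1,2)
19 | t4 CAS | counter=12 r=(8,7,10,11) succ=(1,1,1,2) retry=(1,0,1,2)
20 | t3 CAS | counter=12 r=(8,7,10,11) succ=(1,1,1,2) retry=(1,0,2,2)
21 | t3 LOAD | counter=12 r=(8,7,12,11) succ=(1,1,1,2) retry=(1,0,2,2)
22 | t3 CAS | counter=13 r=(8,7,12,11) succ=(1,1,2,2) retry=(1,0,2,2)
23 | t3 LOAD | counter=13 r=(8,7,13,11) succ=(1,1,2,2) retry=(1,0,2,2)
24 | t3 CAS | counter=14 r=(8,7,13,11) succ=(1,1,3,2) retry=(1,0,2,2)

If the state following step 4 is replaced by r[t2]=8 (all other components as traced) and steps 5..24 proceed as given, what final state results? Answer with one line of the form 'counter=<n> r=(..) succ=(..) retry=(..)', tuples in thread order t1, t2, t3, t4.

state after step 4 := counter=7 r=(7,8,7,7) succ=(0,0,0,0) retry=(0,0,0,0)
5 | t2 CAS | counter=7 r=(7,8,7,7) succ=(0,0,0,0) retry=(0,1,0,0)
6 | t1 CAS | counter=8 r=(7,8,7,7) succ=(1,0,0,0) retry=(0,1,0,0)
7 | t1 LOAD | counter=8 r=(8,8,7,7) succ=(1,0,0,0) retry=(0,1,0,0)
8 | t4 CAS | counter=8 r=(8,8,7,7) succ=(1,0,0,0) retry=(0,1,0,1)
9 | t4 LOAD | counter=8 r=(8,8,7,8) succ=(1,0,0,0) retry=(0,1,0,1)
10 | t1 CAS | counter=9 r=(8,8,7,8) succ=(2,0,0,0) retry=(0,1,0,1)
11 | t3 CAS | counter=9 r=(8,8,7,8) succ=(2,0,0,0) retry=(0,1,1,1)
12 | t3 LOAD | counter=9 r=(8,8,9,8) succ=(2,0,0,0) retry=(0,1,1,1)
13 | t4 CAS | counter=9 r=(8,8,9,8) succ=(2,0,0,0) retry=(0,1,1,2)
14 | t3 CAS | counter=10 r=(8,8,9,8) succ=(2,0,1,0) retry=(0,1,1,2)
15 | t3 LOAD | counter=10 r=(8,8,10,8) succ=(2,0,1,0) retry=(0,1,1,2)
16 | t4 LOAD | counter=10 r=(8,8,10,10) succ=(2,0,1,0) retry=(0,1,1,2)
17 | t4 CAS | counter=11 r=(8,8,10,10) succ=(2,0,1,1) retry=(0,1,1,2)
18 | t4 LOAD | counter=11 r=(8,8,10,11) succ=(2,0,1,1) retry=(0,1,1,2)
19 | t4 CAS | counter=12 r=(8,8,10,11) succ=(2,0,1,2) retry=(0,1,1,2)
20 | t3 CAS | counter=12 r=(8,8,10,11) succ=(2,0,1,2) retry=(0,1,2,2)
21 | t3 LOAD | counter=12 r=(8,8,12,11) succ=(2,0,1,2) retry=(0,1,2,2)
22 | t3 CAS | counter=13 r=(8,8,12,11) succ=(2,0,2,2) retry=(0,1,2,2)
23 | t3 LOAD | counter=13 r=(8,8,13,11) succ=(2,0,2,2) retry=(0,1,2,2)
24 | t3 CAS | counter=14 r=(8,8,13,11) succ=(2,0,3,2) retry=(0,1,2,2)

counter=14 r=(8,8,13,11) succ=(2,0,3,2) retry=(0,1,2,2)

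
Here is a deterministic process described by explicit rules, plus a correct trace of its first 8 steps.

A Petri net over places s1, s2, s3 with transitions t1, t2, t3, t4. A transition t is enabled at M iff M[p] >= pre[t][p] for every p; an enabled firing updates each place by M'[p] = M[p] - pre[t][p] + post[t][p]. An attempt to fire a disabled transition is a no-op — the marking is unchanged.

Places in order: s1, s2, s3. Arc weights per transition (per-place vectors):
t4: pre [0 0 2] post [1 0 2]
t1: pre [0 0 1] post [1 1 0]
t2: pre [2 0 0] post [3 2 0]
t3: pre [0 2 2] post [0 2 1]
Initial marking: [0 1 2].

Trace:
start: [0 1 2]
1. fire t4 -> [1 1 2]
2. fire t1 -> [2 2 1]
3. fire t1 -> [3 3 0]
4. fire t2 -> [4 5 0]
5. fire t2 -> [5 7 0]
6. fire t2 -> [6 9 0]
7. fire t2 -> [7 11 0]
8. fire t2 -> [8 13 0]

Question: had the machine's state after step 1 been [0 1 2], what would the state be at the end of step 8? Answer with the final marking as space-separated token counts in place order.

state after step 1 := [0 1 2]
2. fire t1 -> [1 2 1]
3. fire t1 -> [2 3 0]
4. fire t2 -> [3 5 0]
5. fire t2 -> [4 7 0]
6. fire t2 -> [5 9 0]
7. fire t2 -> [6 11 0]
8. fire t2 -> [7 13 0]

7 13 0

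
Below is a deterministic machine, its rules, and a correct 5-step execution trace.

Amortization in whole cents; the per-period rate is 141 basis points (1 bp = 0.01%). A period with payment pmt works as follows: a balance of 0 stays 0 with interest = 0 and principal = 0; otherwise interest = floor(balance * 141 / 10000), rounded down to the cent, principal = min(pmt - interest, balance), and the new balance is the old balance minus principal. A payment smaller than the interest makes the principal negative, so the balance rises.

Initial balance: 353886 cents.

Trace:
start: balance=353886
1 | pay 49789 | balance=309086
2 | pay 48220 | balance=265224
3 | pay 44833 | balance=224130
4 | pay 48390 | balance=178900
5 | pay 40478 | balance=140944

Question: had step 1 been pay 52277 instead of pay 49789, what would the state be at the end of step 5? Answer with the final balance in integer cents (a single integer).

138313

(re-executing from step 1 with the substitution; state before step 1: balance=353886)
1 | pay 52277 | balance=306598
2 | pay 48220 | balance=262701
3 | pay 44833 | balance=221572
4 | pay 48390 | balance=176306
5 | pay 40478 | balance=138313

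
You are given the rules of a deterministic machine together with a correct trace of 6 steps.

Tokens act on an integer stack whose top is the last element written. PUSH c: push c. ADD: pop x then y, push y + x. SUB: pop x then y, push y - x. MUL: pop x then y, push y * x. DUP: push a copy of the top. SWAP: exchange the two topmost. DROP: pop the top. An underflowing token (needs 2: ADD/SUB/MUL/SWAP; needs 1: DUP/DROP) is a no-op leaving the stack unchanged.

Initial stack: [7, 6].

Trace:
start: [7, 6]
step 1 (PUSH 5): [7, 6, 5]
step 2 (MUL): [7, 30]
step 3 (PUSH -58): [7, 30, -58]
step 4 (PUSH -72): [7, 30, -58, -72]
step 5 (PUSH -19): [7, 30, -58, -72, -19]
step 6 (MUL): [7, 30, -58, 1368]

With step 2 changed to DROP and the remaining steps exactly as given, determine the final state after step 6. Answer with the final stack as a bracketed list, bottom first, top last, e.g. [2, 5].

[7, 6, -58, 1368]

(re-executing from step 2 with the substitution; state before step 2: [7, 6, 5])
step 2 (DROP): [7, 6]
step 3 (PUSH -58): [7, 6, -58]
step 4 (PUSH -72): [7, 6, -58, -72]
step 5 (PUSH -19): [7, 6, -58, -72, -19]
step 6 (MUL): [7, 6, -58, 1368]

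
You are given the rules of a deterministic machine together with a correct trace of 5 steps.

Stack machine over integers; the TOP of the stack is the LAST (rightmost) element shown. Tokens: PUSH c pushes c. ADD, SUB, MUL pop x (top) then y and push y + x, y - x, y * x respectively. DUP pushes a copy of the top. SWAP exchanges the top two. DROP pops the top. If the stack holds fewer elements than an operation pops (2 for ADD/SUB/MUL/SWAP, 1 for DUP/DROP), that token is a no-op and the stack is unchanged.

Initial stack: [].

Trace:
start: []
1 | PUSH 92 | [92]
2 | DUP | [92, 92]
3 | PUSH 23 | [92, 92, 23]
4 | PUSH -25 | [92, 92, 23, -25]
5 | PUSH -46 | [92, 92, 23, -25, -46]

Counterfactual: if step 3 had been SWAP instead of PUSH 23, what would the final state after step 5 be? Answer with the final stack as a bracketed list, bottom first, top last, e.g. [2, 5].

[92, 92, -25, -46]

(re-executing from step 3 with the substitution; state before step 3: [92, 92])
3 | SWAP | [92, 92]
4 | PUSH -25 | [92, 92, -25]
5 | PUSH -46 | [92, 92, -25, -46]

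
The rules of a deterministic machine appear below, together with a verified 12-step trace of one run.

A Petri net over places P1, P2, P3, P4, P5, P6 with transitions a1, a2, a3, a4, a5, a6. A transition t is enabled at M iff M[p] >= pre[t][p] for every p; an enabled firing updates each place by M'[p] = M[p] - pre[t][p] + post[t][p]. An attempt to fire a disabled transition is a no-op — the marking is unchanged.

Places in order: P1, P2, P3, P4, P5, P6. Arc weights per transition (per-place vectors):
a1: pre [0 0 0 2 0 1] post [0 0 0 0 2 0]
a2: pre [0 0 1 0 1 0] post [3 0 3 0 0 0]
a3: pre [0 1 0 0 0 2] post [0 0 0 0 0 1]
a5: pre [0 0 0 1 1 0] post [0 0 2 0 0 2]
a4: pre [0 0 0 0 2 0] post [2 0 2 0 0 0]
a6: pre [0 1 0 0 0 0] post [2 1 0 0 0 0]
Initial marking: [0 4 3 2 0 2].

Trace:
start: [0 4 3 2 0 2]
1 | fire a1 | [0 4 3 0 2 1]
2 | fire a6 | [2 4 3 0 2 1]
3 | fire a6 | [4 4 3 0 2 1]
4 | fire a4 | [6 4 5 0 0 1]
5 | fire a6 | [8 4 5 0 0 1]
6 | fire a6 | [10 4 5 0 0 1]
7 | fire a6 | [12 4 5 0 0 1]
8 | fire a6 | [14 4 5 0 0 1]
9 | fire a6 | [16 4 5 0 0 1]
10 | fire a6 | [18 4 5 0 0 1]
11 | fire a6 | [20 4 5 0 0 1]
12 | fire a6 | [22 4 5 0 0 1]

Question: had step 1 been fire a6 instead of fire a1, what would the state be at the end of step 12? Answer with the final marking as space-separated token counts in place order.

22 4 3 2 0 2

(re-executing from step 1 with the substitution; state before step 1: [0 4 3 2 0 2])
1 | fire a6 | [2 4 3 2 0 2]
2 | fire a6 | [4 4 3 2 0 2]
3 | fire a6 | [6 4 3 2 0 2]
4 | fire a4 | [6 4 3 2 0 2]
5 | fire a6 | [8 4 3 2 0 2]
6 | fire a6 | [10 4 3 2 0 2]
7 | fire a6 | [12 4 3 2 0 2]
8 | fire a6 | [14 4 3 2 0 2]
9 | fire a6 | [16 4 3 2 0 2]
10 | fire a6 | [18 4 3 2 0 2]
11 | fire a6 | [20 4 3 2 0 2]
12 | fire a6 | [22 4 3 2 0 2]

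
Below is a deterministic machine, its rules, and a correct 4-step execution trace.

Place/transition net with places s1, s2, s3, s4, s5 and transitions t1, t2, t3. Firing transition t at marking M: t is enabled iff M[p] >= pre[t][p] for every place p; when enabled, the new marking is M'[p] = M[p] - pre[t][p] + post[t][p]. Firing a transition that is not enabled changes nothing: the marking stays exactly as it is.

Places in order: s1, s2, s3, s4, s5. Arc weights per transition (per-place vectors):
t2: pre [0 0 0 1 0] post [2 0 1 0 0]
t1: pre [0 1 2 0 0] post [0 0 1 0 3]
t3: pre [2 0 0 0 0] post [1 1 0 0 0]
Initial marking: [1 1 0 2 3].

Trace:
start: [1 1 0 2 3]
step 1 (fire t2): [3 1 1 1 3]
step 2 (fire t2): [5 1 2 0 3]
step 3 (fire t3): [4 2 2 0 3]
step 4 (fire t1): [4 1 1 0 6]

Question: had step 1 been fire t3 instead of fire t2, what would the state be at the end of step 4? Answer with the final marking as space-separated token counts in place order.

(re-executing from step 1 with the substitution; state before step 1: [1 1 0 2 3])
step 1 (fire t3): [1 1 0 2 3]
step 2 (fire t2): [3 1 1 1 3]
step 3 (fire t3): [2 2 1 1 3]
step 4 (fire t1): [2 2 1 1 3]

2 2 1 1 3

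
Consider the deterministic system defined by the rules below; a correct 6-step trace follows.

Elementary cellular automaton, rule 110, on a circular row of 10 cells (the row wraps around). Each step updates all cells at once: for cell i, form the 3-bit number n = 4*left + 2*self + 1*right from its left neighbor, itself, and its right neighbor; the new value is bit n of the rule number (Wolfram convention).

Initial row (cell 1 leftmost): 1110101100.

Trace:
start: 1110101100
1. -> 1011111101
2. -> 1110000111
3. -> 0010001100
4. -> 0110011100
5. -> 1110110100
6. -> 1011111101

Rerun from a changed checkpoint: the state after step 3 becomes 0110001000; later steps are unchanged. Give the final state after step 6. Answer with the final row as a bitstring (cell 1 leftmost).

1111101011

state after step 3 := 0110001000
4. -> 1110011000
5. -> 1010111001
6. -> 1111101011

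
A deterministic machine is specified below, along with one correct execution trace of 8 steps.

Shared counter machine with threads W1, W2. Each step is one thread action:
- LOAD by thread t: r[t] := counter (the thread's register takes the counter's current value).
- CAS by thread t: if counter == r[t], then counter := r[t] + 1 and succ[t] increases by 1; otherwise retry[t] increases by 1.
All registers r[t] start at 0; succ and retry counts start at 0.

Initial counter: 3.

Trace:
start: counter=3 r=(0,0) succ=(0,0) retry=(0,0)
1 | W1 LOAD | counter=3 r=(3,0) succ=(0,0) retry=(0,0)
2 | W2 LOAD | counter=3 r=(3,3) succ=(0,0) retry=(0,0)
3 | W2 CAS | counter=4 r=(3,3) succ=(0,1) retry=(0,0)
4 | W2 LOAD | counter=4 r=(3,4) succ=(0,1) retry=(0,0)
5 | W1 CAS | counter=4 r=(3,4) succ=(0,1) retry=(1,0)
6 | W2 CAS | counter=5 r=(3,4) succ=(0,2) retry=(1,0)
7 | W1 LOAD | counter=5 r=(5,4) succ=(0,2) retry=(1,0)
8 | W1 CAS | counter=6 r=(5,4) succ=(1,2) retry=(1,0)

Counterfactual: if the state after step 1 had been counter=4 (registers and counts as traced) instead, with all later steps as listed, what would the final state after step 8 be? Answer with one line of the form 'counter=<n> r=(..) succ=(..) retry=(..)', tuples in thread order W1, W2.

counter=7 r=(6,5) succ=(1,2) retry=(1,0)

state after step 1 := counter=4 r=(3,0) succ=(0,0) retry=(0,0)
2 | W2 LOAD | counter=4 r=(3,4) succ=(0,0) retry=(0,0)
3 | W2 CAS | counter=5 r=(3,4) succ=(0,1) retry=(0,0)
4 | W2 LOAD | counter=5 r=(3,5) succ=(0,1) retry=(0,0)
5 | W1 CAS | counter=5 r=(3,5) succ=(0,1) retry=(1,0)
6 | W2 CAS | counter=6 r=(3,5) succ=(0,2) retry=(1,0)
7 | W1 LOAD | counter=6 r=(6,5) succ=(0,2) retry=(1,0)
8 | W1 CAS | counter=7 r=(6,5) succ=(1,2) retry=(1,0)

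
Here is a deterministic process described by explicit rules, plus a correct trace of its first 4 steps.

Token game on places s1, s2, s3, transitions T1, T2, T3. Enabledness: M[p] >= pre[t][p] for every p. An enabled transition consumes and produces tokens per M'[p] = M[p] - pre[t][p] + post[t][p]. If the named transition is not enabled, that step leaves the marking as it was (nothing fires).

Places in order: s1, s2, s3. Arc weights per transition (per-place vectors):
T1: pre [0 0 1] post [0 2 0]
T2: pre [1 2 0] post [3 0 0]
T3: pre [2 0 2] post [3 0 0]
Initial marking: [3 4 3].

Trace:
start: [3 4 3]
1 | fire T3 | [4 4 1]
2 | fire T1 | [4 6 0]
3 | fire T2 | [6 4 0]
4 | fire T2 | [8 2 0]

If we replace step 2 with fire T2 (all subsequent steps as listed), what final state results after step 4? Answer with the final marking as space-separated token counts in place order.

(re-executing from step 2 with the substitution; state before step 2: [4 4 1])
2 | fire T2 | [6 2 1]
3 | fire T2 | [8 0 1]
4 | fire T2 | [8 0 1]

8 0 1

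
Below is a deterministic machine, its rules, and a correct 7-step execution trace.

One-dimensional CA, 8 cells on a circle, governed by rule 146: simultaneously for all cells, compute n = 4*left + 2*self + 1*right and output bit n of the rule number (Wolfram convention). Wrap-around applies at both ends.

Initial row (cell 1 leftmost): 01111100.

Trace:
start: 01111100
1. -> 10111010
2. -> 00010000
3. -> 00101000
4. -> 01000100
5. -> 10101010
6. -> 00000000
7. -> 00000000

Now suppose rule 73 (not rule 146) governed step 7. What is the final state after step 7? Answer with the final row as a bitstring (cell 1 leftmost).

(re-executing step 7 under rule 73; state before step 7: 00000000)
7. -> 11111111

11111111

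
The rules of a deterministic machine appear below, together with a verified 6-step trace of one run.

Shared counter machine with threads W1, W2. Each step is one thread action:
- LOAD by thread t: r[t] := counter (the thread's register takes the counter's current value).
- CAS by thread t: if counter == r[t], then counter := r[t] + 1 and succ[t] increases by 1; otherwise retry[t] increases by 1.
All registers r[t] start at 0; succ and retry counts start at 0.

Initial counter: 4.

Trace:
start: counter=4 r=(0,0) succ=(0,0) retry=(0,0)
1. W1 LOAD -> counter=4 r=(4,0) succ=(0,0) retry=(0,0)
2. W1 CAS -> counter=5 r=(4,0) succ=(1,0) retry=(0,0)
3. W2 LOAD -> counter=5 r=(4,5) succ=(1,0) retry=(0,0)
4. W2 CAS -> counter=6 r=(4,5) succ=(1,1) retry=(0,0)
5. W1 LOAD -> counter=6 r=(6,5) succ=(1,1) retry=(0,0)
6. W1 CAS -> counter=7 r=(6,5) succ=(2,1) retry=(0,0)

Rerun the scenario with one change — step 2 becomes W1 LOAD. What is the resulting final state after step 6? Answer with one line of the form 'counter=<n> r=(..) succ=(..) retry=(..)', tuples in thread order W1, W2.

counter=6 r=(5,4) succ=(1,1) retry=(0,0)

(re-executing from step 2 with the substitution; state before step 2: counter=4 r=(4,0) succ=(0,0) retry=(0,0))
2. W1 LOAD -> counter=4 r=(4,0) succ=(0,0) retry=(0,0)
3. W2 LOAD -> counter=4 r=(4,4) succ=(0,0) retry=(0,0)
4. W2 CAS -> counter=5 r=(4,4) succ=(0,1) retry=(0,0)
5. W1 LOAD -> counter=5 r=(5,4) succ=(0,1) retry=(0,0)
6. W1 CAS -> counter=6 r=(5,4) succ=(1,1) retry=(0,0)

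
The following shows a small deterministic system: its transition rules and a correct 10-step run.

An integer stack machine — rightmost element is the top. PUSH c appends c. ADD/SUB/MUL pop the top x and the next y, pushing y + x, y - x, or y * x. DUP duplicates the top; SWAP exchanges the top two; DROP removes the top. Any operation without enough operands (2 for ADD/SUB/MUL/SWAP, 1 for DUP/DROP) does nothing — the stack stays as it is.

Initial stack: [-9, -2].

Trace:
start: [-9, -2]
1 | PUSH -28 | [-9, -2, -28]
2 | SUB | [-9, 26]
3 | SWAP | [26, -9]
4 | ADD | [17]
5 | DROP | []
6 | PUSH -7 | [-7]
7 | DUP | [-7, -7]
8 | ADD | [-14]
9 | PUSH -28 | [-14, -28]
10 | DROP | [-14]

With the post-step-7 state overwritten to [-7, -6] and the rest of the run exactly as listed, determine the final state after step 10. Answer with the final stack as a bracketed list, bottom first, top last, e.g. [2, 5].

[-13]

state after step 7 := [-7, -6]
8 | ADD | [-13]
9 | PUSH -28 | [-13, -28]
10 | DROP | [-13]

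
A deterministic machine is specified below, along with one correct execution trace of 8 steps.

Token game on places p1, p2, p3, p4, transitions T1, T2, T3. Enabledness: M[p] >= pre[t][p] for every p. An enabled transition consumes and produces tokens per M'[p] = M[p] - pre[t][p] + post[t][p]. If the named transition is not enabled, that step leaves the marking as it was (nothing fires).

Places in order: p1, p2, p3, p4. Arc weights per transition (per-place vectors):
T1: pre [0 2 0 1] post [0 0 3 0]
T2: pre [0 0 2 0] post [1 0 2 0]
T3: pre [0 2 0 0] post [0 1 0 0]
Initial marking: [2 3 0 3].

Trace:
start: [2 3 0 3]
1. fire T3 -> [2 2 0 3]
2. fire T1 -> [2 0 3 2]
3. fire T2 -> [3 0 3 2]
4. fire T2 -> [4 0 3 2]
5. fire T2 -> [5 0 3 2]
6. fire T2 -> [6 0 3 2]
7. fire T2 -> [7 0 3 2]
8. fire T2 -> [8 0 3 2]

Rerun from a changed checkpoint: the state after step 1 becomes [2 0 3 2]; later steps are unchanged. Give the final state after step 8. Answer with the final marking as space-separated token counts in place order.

state after step 1 := [2 0 3 2]
2. fire T1 -> [2 0 3 2]
3. fire T2 -> [3 0 3 2]
4. fire T2 -> [4 0 3 2]
5. fire T2 -> [5 0 3 2]
6. fire T2 -> [6 0 3 2]
7. fire T2 -> [7 0 3 2]
8. fire T2 -> [8 0 3 2]

8 0 3 2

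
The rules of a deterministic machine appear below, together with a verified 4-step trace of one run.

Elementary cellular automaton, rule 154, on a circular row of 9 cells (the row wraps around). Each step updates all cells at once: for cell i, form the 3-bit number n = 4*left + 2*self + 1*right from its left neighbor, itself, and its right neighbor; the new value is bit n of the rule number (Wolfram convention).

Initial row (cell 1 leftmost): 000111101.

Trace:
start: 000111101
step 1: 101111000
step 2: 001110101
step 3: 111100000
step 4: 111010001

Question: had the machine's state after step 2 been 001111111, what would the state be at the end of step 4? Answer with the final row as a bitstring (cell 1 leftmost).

111111100

state after step 2 := 001111111
step 3: 111111110
step 4: 111111100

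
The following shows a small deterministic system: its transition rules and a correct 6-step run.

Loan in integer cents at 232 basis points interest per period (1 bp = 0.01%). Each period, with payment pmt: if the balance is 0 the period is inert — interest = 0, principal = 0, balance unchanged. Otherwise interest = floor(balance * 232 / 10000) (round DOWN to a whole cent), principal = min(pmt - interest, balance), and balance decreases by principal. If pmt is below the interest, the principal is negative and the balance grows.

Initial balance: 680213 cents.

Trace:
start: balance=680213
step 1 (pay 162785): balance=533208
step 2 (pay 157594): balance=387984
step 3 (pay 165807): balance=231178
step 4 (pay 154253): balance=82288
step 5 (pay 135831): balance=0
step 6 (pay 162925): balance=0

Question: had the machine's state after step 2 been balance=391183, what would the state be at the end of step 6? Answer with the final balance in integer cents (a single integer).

state after step 2 := balance=391183
step 3 (pay 165807): balance=234451
step 4 (pay 154253): balance=85637
step 5 (pay 135831): balance=0
step 6 (pay 162925): balance=0

0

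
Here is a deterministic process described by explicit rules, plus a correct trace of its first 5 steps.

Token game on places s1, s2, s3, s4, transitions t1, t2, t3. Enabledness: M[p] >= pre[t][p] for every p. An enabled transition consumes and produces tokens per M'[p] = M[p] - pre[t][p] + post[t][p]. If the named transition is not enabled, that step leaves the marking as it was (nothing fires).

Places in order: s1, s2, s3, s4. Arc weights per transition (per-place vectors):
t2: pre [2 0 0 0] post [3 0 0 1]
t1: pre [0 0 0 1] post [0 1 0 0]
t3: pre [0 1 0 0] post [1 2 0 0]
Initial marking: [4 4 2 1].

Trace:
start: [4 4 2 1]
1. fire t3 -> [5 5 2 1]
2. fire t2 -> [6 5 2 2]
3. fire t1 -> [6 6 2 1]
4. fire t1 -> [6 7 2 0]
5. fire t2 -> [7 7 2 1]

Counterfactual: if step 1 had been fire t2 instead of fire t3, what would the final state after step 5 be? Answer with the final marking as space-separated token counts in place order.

(re-executing from step 1 with the substitution; state before step 1: [4 4 2 1])
1. fire t2 -> [5 4 2 2]
2. fire t2 -> [6 4 2 3]
3. fire t1 -> [6 5 2 2]
4. fire t1 -> [6 6 2 1]
5. fire t2 -> [7 6 2 2]

7 6 2 2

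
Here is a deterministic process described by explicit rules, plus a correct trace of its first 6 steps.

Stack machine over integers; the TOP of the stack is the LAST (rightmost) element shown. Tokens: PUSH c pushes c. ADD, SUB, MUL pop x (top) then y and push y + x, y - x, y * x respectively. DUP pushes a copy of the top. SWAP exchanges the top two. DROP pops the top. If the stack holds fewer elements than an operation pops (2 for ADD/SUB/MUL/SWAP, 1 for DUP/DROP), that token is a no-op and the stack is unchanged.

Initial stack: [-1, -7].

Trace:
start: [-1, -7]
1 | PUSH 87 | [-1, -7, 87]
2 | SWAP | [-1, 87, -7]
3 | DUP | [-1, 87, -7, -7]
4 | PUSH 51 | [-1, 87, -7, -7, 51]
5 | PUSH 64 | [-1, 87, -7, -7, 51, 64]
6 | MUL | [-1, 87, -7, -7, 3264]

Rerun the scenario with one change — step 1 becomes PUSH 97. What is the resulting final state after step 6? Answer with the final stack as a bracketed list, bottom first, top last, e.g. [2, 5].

(re-executing from step 1 with the substitution; state before step 1: [-1, -7])
1 | PUSH 97 | [-1, -7, 97]
2 | SWAP | [-1, 97, -7]
3 | DUP | [-1, 97, -7, -7]
4 | PUSH 51 | [-1, 97, -7, -7, 51]
5 | PUSH 64 | [-1, 97, -7, -7, 51, 64]
6 | MUL | [-1, 97, -7, -7, 3264]

[-1, 97, -7, -7, 3264]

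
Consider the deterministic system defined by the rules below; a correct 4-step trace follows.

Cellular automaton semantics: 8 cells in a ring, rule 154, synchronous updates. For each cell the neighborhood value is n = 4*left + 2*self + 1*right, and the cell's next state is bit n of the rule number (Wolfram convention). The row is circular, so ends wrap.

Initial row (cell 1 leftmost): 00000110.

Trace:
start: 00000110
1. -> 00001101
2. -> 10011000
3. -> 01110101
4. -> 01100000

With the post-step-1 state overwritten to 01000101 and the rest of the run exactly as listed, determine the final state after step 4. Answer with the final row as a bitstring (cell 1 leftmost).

state after step 1 := 01000101
2. -> 00101000
3. -> 01000100
4. -> 10101010

10101010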